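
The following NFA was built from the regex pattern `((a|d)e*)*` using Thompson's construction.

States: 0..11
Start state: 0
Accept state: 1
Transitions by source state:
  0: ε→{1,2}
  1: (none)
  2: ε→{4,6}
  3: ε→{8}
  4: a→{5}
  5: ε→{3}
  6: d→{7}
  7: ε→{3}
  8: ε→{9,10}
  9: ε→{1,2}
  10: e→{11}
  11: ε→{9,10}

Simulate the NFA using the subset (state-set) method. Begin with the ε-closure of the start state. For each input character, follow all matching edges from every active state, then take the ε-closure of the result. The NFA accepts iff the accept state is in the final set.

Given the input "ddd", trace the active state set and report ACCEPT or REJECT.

Answer: ACCEPT

Steps:
initial (ε-close {0}): {0,1,2,4,6}
'd' @ 1: {1,2,3,4,6,7,8,9,10}  [accepting]
'd' @ 2: {1,2,3,4,6,7,8,9,10}  [accepting]
'd' @ 3: {1,2,3,4,6,7,8,9,10}  [accepting]
after full input: {1,2,3,4,6,7,8,9,10}  (accept=1 in)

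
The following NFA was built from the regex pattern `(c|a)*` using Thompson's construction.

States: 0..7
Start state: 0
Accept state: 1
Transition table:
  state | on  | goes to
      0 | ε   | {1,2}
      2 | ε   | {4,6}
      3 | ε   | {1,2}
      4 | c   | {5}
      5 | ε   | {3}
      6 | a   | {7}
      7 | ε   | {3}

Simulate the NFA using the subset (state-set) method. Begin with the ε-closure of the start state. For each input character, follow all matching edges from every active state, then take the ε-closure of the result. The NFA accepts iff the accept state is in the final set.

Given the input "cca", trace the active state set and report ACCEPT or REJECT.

start: ε-closure({0}) = {0,1,2,4,6}
'c' @ 1: {1,2,3,4,5,6}  [accepting]
'c' @ 2: {1,2,3,4,5,6}  [accepting]
'a' @ 3: {1,2,3,4,6,7}  [accepting]
after full input: {1,2,3,4,6,7}  (accept=1 in)

Answer: ACCEPT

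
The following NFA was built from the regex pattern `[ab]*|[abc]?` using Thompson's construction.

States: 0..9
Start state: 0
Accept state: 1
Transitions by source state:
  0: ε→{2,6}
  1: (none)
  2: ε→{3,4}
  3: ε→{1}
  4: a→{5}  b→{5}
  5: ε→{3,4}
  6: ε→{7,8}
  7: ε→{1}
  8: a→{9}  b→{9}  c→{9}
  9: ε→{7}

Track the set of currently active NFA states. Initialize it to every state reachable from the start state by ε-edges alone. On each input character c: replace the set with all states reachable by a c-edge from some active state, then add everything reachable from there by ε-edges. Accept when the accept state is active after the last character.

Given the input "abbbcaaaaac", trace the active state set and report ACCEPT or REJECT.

Answer: REJECT

Trace:
start: ε-closure({0}) = {0,1,2,3,4,6,7,8}
'a' @ 1: {1,3,4,5,7,9}  ✓accept
'b' @ 2: {1,3,4,5}  ✓accept
'b' @ 3: {1,3,4,5}  ✓accept
'b' @ 4: {1,3,4,5}  ✓accept
'c' @ 5: {}  — state set empty
rest 'aaaaac' ignored (set empty)
after full input: {}  (accept=1 not in)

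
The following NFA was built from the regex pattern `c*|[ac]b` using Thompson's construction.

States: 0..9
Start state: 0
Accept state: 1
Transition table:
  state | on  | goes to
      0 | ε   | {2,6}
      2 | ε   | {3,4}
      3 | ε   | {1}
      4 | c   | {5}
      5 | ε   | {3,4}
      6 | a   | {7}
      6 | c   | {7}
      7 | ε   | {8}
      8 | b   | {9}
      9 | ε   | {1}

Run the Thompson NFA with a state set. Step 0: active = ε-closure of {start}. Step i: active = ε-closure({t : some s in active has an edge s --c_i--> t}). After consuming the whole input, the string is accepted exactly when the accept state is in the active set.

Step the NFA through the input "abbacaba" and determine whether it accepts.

initial (ε-close {0}): {0,1,2,3,4,6}
'a' @ 1: {7,8}
'b' @ 2: {1,9}  ✓accept
'b' @ 3: {}  — no active states
rest 'acaba' ignored (set empty)
final: {}; accept 1 not in set

Answer: REJECT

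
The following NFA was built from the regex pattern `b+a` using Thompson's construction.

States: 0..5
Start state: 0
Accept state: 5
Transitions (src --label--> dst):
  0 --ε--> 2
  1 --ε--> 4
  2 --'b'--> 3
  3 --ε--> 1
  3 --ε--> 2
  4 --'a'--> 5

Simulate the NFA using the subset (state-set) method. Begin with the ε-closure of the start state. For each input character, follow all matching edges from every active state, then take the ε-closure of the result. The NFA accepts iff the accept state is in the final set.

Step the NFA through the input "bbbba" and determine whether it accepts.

Answer: ACCEPT

Steps:
start: ε-closure({0}) = {0,2}
'b' @ 1: {1,2,3,4}
'b' @ 2: {1,2,3,4}
'b' @ 3: {1,2,3,4}
'b' @ 4: {1,2,3,4}
'a' @ 5: {5}  ✓accept
end set {5} — state 5 in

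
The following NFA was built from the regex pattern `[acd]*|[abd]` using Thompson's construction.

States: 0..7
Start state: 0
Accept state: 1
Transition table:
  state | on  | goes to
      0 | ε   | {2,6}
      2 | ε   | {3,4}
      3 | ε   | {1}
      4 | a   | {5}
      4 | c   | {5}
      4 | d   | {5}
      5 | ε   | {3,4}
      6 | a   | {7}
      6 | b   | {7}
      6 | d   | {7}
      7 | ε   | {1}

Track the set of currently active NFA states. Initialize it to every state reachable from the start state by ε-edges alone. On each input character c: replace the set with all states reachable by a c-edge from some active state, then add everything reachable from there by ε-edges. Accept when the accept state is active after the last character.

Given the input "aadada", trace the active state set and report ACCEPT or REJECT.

start: ε-closure({0}) = {0,1,2,3,4,6}
'a' @ 1: {1,3,4,5,7}  [accepting]
'a' @ 2: {1,3,4,5}  [accepting]
'd' @ 3: {1,3,4,5}  [accepting]
'a' @ 4: {1,3,4,5}  [accepting]
'd' @ 5: {1,3,4,5}  [accepting]
'a' @ 6: {1,3,4,5}  [accepting]
end set {1,3,4,5} — state 1 in

Answer: ACCEPT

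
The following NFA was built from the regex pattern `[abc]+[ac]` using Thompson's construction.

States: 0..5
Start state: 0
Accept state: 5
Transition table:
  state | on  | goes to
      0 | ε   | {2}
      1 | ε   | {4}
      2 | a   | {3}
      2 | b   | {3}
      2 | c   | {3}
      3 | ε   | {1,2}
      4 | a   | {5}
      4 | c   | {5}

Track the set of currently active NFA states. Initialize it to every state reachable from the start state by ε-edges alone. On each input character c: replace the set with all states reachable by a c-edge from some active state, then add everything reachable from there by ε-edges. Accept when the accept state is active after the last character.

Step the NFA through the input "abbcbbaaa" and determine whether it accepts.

Answer: ACCEPT

Trace:
S₀ = ε-closure({0}) = {0,2}
'a' @ 1: {1,2,3,4}
'b' @ 2: {1,2,3,4}
'b' @ 3: {1,2,3,4}
'c' @ 4: {1,2,3,4,5}  ✓accept
'b' @ 5: {1,2,3,4}
'b' @ 6: {1,2,3,4}
'a' @ 7: {1,2,3,4,5}  ✓accept
'a' @ 8: {1,2,3,4,5}  ✓accept
'a' @ 9: {1,2,3,4,5}  ✓accept
after full input: {1,2,3,4,5}  (accept=5 in)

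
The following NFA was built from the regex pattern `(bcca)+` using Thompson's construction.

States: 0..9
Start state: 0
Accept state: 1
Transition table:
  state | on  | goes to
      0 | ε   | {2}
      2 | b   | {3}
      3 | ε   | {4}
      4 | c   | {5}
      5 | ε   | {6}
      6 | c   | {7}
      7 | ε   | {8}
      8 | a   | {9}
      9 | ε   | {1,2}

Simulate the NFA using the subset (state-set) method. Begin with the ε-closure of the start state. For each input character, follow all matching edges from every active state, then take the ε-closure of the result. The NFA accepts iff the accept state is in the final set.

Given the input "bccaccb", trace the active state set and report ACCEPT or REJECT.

Answer: REJECT

Trace:
start: ε-closure({0}) = {0,2}
'b' @ 1: {3,4}
'c' @ 2: {5,6}
'c' @ 3: {7,8}
'a' @ 4: {1,2,9}  [accepting]
'c' @ 5: {}  — dead — no transitions
rest 'cb' ignored (set empty)
final: {}; accept 1 not in set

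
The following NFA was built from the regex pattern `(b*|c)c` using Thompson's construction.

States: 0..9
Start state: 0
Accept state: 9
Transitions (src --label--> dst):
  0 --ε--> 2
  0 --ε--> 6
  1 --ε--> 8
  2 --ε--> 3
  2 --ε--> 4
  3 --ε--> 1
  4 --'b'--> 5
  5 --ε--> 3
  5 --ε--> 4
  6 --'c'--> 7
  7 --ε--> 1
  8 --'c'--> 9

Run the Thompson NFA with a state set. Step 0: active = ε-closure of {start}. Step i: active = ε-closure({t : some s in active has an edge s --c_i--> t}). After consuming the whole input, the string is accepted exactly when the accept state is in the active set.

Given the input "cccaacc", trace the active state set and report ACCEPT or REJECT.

S₀ = ε-closure({0}) = {0,1,2,3,4,6,8}
'c' @ 1: {1,7,8,9}  [accepting]
'c' @ 2: {9}  [accepting]
'c' @ 3: {}  — no active states
rest 'aacc' ignored (set empty)
final: {}; accept 9 not in set

Answer: REJECT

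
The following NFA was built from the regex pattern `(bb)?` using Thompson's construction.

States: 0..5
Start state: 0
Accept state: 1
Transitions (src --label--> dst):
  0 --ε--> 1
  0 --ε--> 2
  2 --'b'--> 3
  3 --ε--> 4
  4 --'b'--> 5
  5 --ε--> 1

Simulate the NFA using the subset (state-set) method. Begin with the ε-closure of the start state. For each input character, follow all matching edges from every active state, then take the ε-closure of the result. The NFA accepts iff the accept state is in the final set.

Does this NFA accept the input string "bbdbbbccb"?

S₀ = ε-closure({0}) = {0,1,2}
'b' @ 1: {3,4}
'b' @ 2: {1,5}  (accept∈set)
'd' @ 3: {}  — state set empty
rest 'bbbccb' ignored (set empty)
end set {} — state 1 not in

Answer: REJECT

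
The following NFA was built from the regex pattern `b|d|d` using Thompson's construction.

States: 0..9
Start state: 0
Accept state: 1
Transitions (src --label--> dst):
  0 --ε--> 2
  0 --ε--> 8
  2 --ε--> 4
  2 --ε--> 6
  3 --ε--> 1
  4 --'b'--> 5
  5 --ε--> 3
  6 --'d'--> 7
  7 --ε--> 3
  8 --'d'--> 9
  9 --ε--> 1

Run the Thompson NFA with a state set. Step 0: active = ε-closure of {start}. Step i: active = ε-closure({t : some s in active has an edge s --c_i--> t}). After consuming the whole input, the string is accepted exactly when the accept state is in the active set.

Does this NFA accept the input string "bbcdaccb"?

Answer: REJECT

Derivation:
S₀ = ε-closure({0}) = {0,2,4,6,8}
'b' @ 1: {1,3,5}  (accept∈set)
'b' @ 2: {}  — no active states
rest 'cdaccb' ignored (set empty)
end set {} — state 1 not in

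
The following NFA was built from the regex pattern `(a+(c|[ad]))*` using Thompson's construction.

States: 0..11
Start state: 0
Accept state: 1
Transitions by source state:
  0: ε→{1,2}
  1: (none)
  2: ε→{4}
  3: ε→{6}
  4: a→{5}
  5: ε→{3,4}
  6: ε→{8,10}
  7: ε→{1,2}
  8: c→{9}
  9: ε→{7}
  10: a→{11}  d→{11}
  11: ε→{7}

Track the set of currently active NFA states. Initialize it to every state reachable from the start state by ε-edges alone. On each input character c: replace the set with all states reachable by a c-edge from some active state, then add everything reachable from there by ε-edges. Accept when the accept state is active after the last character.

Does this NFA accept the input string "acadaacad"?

Answer: ACCEPT

Steps:
start: ε-closure({0}) = {0,1,2,4}
'a' @ 1: {3,4,5,6,8,10}
'c' @ 2: {1,2,4,7,9}  ✓accept
'a' @ 3: {3,4,5,6,8,10}
'd' @ 4: {1,2,4,7,11}  ✓accept
'a' @ 5: {3,4,5,6,8,10}
'a' @ 6: {1,2,3,4,5,6,7,8,10,11}  ✓accept
'c' @ 7: {1,2,4,7,9}  ✓accept
'a' @ 8: {3,4,5,6,8,10}
'd' @ 9: {1,2,4,7,11}  ✓accept
final: {1,2,4,7,11}; accept 1 in set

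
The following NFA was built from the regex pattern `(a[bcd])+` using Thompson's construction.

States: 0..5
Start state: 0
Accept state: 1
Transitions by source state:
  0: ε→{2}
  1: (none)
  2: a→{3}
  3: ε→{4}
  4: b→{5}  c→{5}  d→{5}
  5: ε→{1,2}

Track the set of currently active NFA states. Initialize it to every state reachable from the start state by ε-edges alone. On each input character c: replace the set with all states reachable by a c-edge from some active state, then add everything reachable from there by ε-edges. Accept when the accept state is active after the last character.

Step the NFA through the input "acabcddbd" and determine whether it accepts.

Answer: REJECT

Steps:
S₀ = ε-closure({0}) = {0,2}
'a' @ 1: {3,4}
'c' @ 2: {1,2,5}  ✓accept
'a' @ 3: {3,4}
'b' @ 4: {1,2,5}  ✓accept
'c' @ 5: {}  — dead — no transitions
rest 'ddbd' ignored (set empty)
end set {} — state 1 not in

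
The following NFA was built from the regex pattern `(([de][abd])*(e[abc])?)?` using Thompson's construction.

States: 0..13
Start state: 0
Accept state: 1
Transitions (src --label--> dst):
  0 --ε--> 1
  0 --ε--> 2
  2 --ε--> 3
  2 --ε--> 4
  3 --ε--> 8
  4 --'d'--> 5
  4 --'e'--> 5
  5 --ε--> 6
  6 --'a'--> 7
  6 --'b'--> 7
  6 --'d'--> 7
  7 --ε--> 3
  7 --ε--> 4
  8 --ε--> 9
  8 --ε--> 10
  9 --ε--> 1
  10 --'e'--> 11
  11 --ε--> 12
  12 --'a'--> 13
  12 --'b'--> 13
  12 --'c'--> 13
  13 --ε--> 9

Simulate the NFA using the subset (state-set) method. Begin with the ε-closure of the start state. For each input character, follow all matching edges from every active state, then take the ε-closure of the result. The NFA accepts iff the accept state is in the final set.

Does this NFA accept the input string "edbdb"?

Answer: REJECT

Trace:
initial (ε-close {0}): {0,1,2,3,4,8,9,10}
'e' @ 1: {5,6,11,12}
'd' @ 2: {1,3,4,7,8,9,10}  [accepting]
'b' @ 3: {}  — state set empty
rest 'db' ignored (set empty)
end set {} — state 1 not in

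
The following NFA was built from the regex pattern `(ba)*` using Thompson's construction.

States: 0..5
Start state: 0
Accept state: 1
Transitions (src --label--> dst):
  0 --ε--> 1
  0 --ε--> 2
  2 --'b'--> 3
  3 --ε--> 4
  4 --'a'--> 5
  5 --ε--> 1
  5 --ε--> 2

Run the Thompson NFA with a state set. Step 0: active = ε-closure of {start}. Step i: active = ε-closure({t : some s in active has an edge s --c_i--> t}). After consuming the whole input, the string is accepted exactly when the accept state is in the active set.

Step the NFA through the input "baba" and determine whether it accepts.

Answer: ACCEPT

Derivation:
start: ε-closure({0}) = {0,1,2}
'b' @ 1: {3,4}
'a' @ 2: {1,2,5}  ✓accept
'b' @ 3: {3,4}
'a' @ 4: {1,2,5}  ✓accept
after full input: {1,2,5}  (accept=1 in)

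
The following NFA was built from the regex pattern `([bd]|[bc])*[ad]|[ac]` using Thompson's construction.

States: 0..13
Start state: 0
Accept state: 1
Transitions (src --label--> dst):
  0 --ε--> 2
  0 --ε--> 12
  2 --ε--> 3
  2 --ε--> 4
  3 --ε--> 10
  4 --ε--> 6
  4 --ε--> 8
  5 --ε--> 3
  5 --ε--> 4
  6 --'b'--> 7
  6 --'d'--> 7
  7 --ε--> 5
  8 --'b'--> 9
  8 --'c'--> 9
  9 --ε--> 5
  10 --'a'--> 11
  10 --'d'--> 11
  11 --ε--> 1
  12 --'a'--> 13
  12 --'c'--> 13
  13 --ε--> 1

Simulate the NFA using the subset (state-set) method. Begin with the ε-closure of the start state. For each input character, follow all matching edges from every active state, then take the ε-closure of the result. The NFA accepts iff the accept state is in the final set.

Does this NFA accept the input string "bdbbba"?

start: ε-closure({0}) = {0,2,3,4,6,8,10,12}
'b' @ 1: {3,4,5,6,7,8,9,10}
'd' @ 2: {1,3,4,5,6,7,8,10,11}  [accepting]
'b' @ 3: {3,4,5,6,7,8,9,10}
'b' @ 4: {3,4,5,6,7,8,9,10}
'b' @ 5: {3,4,5,6,7,8,9,10}
'a' @ 6: {1,11}  [accepting]
after full input: {1,11}  (accept=1 in)

Answer: ACCEPT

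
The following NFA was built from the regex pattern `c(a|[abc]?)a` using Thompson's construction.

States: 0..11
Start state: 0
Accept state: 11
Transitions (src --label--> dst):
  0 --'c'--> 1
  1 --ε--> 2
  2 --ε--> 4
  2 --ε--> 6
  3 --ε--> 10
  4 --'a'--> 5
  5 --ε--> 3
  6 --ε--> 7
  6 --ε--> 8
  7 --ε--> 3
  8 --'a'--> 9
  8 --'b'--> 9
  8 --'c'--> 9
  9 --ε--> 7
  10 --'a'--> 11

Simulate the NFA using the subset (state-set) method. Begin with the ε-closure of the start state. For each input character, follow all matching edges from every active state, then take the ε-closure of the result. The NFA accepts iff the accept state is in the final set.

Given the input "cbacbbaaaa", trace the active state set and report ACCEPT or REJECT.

Answer: REJECT

Steps:
start: ε-closure({0}) = {0}
'c' @ 1: {1,2,3,4,6,7,8,10}
'b' @ 2: {3,7,9,10}
'a' @ 3: {11}  [accepting]
'c' @ 4: {}  — no active states
rest 'bbaaaa' ignored (set empty)
final: {}; accept 11 not in set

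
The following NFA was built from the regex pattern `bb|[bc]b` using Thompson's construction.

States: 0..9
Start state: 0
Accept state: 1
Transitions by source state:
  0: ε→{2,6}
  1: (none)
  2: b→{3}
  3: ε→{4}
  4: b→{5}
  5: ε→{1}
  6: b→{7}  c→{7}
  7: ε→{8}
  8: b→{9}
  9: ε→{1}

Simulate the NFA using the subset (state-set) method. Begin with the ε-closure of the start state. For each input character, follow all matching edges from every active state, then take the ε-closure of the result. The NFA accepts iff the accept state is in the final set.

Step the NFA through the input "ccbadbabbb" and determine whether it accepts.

Answer: REJECT

Steps:
start: ε-closure({0}) = {0,2,6}
'c' @ 1: {7,8}
'c' @ 2: {}  — dead — no transitions
rest 'badbabbb' ignored (set empty)
final: {}; accept 1 not in set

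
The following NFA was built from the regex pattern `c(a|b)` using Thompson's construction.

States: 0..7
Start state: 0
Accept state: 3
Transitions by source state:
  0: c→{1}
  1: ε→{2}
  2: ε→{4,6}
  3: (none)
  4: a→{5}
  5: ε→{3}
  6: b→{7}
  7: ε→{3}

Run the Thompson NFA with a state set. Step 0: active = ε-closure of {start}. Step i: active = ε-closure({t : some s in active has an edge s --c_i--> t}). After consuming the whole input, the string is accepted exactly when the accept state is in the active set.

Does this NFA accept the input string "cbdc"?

start: ε-closure({0}) = {0}
'c' @ 1: {1,2,4,6}
'b' @ 2: {3,7}  [accepting]
'd' @ 3: {}  — state set empty
rest 'c' ignored (set empty)
final: {}; accept 3 not in set

Answer: REJECT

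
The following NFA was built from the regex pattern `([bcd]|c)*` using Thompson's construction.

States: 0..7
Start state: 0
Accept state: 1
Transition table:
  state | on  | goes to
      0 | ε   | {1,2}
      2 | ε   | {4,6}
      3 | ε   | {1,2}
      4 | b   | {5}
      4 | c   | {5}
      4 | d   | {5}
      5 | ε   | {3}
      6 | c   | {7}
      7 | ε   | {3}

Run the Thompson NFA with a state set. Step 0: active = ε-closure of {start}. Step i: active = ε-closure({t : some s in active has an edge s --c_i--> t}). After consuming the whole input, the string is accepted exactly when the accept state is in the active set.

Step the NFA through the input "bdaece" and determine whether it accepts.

start: ε-closure({0}) = {0,1,2,4,6}
'b' @ 1: {1,2,3,4,5,6}  [accepting]
'd' @ 2: {1,2,3,4,5,6}  [accepting]
'a' @ 3: {}  — dead — no transitions
rest 'ece' ignored (set empty)
final: {}; accept 1 not in set

Answer: REJECT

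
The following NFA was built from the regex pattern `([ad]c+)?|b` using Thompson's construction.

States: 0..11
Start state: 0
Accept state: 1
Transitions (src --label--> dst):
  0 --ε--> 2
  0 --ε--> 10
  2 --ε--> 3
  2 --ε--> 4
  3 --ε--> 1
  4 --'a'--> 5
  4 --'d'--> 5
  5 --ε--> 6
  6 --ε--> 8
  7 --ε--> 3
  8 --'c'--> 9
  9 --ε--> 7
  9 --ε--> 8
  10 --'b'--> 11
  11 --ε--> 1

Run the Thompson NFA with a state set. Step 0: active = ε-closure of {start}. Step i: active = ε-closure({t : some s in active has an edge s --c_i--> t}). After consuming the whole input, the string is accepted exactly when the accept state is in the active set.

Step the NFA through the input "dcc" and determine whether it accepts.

Answer: ACCEPT

Steps:
S₀ = ε-closure({0}) = {0,1,2,3,4,10}
'd' @ 1: {5,6,8}
'c' @ 2: {1,3,7,8,9}  (accept∈set)
'c' @ 3: {1,3,7,8,9}  (accept∈set)
final: {1,3,7,8,9}; accept 1 in set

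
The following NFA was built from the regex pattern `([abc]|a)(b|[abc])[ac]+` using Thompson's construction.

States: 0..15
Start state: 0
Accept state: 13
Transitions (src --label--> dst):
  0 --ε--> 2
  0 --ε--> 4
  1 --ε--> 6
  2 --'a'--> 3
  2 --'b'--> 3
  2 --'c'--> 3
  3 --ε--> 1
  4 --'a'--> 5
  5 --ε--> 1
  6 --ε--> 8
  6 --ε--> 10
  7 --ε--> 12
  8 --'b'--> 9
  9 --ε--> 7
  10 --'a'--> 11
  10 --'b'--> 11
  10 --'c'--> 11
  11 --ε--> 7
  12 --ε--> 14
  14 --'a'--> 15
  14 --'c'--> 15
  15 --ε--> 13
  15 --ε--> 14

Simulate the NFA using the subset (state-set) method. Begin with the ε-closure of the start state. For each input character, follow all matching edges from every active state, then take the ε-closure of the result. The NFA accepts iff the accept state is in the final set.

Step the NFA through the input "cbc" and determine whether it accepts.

S₀ = ε-closure({0}) = {0,2,4}
'c' @ 1: {1,3,6,8,10}
'b' @ 2: {7,9,11,12,14}
'c' @ 3: {13,14,15}  ✓accept
after full input: {13,14,15}  (accept=13 in)

Answer: ACCEPT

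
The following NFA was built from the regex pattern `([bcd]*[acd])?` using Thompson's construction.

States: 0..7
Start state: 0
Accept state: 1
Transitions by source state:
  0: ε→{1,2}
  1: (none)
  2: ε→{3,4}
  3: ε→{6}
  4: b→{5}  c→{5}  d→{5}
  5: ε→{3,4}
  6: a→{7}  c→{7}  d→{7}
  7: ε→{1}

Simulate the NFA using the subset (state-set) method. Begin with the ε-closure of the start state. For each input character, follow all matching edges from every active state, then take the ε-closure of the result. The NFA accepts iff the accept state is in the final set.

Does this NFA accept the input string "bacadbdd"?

initial (ε-close {0}): {0,1,2,3,4,6}
'b' @ 1: {3,4,5,6}
'a' @ 2: {1,7}  (accept∈set)
'c' @ 3: {}  — state set empty
rest 'adbdd' ignored (set empty)
final: {}; accept 1 not in set

Answer: REJECT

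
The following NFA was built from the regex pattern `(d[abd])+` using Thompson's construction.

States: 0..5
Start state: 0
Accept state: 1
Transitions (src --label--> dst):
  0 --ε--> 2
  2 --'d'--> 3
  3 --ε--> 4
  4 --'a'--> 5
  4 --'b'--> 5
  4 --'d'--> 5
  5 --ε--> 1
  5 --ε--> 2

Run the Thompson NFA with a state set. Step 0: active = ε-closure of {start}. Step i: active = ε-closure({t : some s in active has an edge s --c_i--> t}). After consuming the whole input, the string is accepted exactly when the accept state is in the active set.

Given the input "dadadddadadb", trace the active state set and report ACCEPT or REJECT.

Answer: ACCEPT

Derivation:
S₀ = ε-closure({0}) = {0,2}
'd' @ 1: {3,4}
'a' @ 2: {1,2,5}  ✓accept
'd' @ 3: {3,4}
'a' @ 4: {1,2,5}  ✓accept
'd' @ 5: {3,4}
'd' @ 6: {1,2,5}  ✓accept
'd' @ 7: {3,4}
'a' @ 8: {1,2,5}  ✓accept
'd' @ 9: {3,4}
'a' @ 10: {1,2,5}  ✓accept
'd' @ 11: {3,4}
'b' @ 12: {1,2,5}  ✓accept
after full input: {1,2,5}  (accept=1 in)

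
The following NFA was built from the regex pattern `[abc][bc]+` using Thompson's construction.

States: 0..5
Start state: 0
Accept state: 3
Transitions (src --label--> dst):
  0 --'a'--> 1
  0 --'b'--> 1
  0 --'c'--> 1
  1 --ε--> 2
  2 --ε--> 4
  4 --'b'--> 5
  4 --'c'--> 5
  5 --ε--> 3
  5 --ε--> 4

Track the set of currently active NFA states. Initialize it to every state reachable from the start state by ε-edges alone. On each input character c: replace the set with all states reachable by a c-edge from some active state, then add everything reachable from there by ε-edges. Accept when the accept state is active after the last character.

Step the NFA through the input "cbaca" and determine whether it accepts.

Answer: REJECT

Trace:
start: ε-closure({0}) = {0}
'c' @ 1: {1,2,4}
'b' @ 2: {3,4,5}  [accepting]
'a' @ 3: {}  — state set empty
rest 'ca' ignored (set empty)
after full input: {}  (accept=3 not in)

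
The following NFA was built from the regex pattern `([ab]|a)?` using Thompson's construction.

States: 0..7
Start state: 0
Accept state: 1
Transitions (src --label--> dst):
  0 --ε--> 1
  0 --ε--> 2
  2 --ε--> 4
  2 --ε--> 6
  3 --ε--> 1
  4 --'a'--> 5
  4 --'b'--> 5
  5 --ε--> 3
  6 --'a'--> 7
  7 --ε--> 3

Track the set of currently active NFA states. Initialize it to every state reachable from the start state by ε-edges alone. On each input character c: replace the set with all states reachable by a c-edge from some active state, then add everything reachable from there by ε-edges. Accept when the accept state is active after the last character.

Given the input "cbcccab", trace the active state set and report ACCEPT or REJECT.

initial (ε-close {0}): {0,1,2,4,6}
'c' @ 1: {}  — no active states
rest 'bcccab' ignored (set empty)
after full input: {}  (accept=1 not in)

Answer: REJECT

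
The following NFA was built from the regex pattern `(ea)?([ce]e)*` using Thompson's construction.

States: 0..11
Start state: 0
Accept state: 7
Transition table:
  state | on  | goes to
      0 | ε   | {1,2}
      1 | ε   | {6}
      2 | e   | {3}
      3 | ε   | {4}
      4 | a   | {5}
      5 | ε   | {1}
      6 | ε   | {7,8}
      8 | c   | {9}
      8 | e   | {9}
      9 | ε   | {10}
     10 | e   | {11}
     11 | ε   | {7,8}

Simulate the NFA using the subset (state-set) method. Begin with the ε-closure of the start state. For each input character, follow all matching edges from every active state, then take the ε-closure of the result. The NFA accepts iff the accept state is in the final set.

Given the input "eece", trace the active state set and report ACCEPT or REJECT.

initial (ε-close {0}): {0,1,2,6,7,8}
'e' @ 1: {3,4,9,10}
'e' @ 2: {7,8,11}  [accepting]
'c' @ 3: {9,10}
'e' @ 4: {7,8,11}  [accepting]
end set {7,8,11} — state 7 in

Answer: ACCEPT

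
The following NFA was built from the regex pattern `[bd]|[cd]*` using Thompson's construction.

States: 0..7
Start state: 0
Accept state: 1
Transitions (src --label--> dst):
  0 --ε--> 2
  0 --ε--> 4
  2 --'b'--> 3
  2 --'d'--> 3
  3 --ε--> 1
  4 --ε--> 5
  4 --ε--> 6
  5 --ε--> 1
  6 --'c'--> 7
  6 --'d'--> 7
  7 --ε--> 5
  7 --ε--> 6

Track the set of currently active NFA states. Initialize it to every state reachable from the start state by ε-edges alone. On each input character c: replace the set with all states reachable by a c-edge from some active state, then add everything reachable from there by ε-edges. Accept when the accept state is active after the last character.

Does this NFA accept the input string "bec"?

Answer: REJECT

Steps:
start: ε-closure({0}) = {0,1,2,4,5,6}
'b' @ 1: {1,3}  (accept∈set)
'e' @ 2: {}  — state set empty
rest 'c' ignored (set empty)
end set {} — state 1 not in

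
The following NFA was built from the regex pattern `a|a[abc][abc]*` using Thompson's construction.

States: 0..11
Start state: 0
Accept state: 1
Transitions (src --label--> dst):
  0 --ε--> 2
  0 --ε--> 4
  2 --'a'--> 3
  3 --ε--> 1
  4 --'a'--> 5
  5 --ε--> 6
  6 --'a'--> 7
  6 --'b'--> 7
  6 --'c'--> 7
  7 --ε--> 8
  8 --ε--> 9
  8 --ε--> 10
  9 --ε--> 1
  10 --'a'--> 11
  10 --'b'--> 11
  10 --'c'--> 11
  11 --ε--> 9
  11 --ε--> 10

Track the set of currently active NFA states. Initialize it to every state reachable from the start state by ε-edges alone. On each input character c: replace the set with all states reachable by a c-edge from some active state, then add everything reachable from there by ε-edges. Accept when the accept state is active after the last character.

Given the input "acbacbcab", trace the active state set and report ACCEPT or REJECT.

Answer: ACCEPT

Trace:
start: ε-closure({0}) = {0,2,4}
'a' @ 1: {1,3,5,6}  ✓accept
'c' @ 2: {1,7,8,9,10}  ✓accept
'b' @ 3: {1,9,10,11}  ✓accept
'a' @ 4: {1,9,10,11}  ✓accept
'c' @ 5: {1,9,10,11}  ✓accept
'b' @ 6: {1,9,10,11}  ✓accept
'c' @ 7: {1,9,10,11}  ✓accept
'a' @ 8: {1,9,10,11}  ✓accept
'b' @ 9: {1,9,10,11}  ✓accept
end set {1,9,10,11} — state 1 in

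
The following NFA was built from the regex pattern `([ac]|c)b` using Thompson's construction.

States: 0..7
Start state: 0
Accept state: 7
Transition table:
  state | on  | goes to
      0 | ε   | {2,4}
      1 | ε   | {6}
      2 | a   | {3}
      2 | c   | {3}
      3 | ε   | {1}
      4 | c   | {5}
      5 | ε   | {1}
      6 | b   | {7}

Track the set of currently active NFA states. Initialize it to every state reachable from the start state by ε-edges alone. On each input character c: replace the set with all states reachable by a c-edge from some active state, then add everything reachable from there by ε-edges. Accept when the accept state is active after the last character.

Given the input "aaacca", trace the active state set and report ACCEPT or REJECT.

Answer: REJECT

Derivation:
S₀ = ε-closure({0}) = {0,2,4}
'a' @ 1: {1,3,6}
'a' @ 2: {}  — state set empty
rest 'acca' ignored (set empty)
after full input: {}  (accept=7 not in)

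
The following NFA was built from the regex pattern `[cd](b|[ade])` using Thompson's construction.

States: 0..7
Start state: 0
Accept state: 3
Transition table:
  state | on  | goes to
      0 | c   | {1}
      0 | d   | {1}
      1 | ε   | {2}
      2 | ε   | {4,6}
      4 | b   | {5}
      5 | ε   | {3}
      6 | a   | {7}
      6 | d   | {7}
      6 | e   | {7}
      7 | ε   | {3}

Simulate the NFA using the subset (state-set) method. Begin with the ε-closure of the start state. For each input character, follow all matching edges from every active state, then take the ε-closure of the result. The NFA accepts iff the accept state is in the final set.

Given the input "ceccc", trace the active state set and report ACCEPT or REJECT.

Answer: REJECT

Trace:
start: ε-closure({0}) = {0}
'c' @ 1: {1,2,4,6}
'e' @ 2: {3,7}  (accept∈set)
'c' @ 3: {}  — dead — no transitions
rest 'cc' ignored (set empty)
end set {} — state 3 not in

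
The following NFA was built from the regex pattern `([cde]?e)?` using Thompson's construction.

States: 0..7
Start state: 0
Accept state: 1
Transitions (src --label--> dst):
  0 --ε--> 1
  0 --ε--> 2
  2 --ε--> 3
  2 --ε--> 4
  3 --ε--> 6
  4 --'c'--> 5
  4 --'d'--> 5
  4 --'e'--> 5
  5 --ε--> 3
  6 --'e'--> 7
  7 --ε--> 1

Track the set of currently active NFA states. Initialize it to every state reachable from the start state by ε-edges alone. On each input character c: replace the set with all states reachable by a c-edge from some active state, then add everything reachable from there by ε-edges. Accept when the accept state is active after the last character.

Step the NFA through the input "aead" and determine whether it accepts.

initial (ε-close {0}): {0,1,2,3,4,6}
'a' @ 1: {}  — no active states
rest 'ead' ignored (set empty)
final: {}; accept 1 not in set

Answer: REJECT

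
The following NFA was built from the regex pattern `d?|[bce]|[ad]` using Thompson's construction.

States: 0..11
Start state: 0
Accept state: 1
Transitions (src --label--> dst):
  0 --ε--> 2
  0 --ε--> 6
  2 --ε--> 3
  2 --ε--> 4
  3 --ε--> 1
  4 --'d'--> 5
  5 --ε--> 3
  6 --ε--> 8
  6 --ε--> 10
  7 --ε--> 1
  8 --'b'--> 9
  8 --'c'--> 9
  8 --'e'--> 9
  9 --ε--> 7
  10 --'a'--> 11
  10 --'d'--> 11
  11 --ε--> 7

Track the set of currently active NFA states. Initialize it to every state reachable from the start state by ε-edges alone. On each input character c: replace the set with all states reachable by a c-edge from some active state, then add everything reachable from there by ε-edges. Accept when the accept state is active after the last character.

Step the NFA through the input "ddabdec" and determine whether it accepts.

start: ε-closure({0}) = {0,1,2,3,4,6,8,10}
'd' @ 1: {1,3,5,7,11}  [accepting]
'd' @ 2: {}  — state set empty
rest 'abdec' ignored (set empty)
end set {} — state 1 not in

Answer: REJECT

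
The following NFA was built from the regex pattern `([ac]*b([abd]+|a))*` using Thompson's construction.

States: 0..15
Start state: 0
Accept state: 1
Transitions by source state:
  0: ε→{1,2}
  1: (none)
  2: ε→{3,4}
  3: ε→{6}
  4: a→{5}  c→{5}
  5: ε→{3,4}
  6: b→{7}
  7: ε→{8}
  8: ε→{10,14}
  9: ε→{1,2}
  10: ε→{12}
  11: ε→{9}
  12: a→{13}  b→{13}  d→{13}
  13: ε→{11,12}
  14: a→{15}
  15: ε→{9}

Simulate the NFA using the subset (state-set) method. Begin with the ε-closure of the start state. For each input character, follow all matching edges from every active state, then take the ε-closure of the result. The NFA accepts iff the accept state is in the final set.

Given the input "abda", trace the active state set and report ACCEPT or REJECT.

Answer: ACCEPT

Derivation:
initial (ε-close {0}): {0,1,2,3,4,6}
'a' @ 1: {3,4,5,6}
'b' @ 2: {7,8,10,12,14}
'd' @ 3: {1,2,3,4,6,9,11,12,13}  [accepting]
'a' @ 4: {1,2,3,4,5,6,9,11,12,13}  [accepting]
end set {1,2,3,4,5,6,9,11,12,13} — state 1 in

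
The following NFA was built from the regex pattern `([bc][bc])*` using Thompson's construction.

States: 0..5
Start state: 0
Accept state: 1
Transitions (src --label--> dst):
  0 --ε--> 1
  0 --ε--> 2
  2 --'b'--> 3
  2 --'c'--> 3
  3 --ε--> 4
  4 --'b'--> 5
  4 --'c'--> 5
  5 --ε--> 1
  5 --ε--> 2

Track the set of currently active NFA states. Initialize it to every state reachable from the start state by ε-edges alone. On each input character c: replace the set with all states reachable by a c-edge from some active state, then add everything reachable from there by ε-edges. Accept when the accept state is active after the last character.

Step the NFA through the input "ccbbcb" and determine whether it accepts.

Answer: ACCEPT

Trace:
S₀ = ε-closure({0}) = {0,1,2}
'c' @ 1: {3,4}
'c' @ 2: {1,2,5}  ✓accept
'b' @ 3: {3,4}
'b' @ 4: {1,2,5}  ✓accept
'c' @ 5: {3,4}
'b' @ 6: {1,2,5}  ✓accept
after full input: {1,2,5}  (accept=1 in)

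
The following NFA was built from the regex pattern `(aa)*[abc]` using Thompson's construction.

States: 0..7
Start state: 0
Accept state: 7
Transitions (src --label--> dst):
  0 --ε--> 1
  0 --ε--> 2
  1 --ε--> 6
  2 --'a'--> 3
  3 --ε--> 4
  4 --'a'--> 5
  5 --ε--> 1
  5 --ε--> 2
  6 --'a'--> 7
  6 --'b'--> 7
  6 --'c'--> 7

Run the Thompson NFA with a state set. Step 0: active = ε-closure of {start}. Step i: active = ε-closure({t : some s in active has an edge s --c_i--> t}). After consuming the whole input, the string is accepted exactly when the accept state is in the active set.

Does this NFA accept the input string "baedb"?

initial (ε-close {0}): {0,1,2,6}
'b' @ 1: {7}  ✓accept
'a' @ 2: {}  — no active states
rest 'edb' ignored (set empty)
final: {}; accept 7 not in set

Answer: REJECT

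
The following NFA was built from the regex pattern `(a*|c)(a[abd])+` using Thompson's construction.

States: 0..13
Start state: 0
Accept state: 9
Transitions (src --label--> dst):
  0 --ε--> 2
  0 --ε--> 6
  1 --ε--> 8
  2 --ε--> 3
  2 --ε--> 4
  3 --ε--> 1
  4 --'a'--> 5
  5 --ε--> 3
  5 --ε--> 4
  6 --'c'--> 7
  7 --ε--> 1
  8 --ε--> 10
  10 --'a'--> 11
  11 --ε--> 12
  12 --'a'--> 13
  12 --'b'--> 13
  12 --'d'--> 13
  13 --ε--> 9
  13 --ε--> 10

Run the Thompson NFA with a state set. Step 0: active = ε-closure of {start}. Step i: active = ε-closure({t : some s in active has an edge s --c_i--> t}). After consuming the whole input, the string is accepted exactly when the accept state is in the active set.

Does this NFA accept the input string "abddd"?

start: ε-closure({0}) = {0,1,2,3,4,6,8,10}
'a' @ 1: {1,3,4,5,8,10,11,12}
'b' @ 2: {9,10,13}  ✓accept
'd' @ 3: {}  — state set empty
rest 'dd' ignored (set empty)
after full input: {}  (accept=9 not in)

Answer: REJECT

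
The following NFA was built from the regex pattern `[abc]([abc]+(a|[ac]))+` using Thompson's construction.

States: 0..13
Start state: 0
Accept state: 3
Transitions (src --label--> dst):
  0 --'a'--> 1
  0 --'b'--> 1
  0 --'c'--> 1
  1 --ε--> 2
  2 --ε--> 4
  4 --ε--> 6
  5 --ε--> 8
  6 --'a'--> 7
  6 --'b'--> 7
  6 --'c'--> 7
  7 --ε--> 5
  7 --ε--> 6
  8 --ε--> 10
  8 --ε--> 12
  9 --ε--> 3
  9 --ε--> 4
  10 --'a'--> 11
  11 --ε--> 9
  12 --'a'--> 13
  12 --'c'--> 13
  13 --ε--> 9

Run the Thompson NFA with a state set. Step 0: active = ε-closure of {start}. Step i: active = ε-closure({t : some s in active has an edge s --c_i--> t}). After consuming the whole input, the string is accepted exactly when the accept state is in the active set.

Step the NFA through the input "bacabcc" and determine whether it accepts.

initial (ε-close {0}): {0}
'b' @ 1: {1,2,4,6}
'a' @ 2: {5,6,7,8,10,12}
'c' @ 3: {3,4,5,6,7,8,9,10,12,13}  ✓accept
'a' @ 4: {3,4,5,6,7,8,9,10,11,12,13}  ✓accept
'b' @ 5: {5,6,7,8,10,12}
'c' @ 6: {3,4,5,6,7,8,9,10,12,13}  ✓accept
'c' @ 7: {3,4,5,6,7,8,9,10,12,13}  ✓accept
final: {3,4,5,6,7,8,9,10,12,13}; accept 3 in set

Answer: ACCEPT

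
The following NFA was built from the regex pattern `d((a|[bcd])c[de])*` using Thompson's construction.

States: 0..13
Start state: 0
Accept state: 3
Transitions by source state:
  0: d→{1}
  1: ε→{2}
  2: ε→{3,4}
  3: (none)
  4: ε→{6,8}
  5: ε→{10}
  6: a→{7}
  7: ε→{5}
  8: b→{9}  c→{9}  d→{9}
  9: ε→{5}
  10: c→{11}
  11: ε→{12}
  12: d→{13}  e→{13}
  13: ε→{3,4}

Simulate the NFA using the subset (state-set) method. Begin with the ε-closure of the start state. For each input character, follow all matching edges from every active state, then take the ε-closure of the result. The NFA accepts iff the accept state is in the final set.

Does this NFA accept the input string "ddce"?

initial (ε-close {0}): {0}
'd' @ 1: {1,2,3,4,6,8}  [accepting]
'd' @ 2: {5,9,10}
'c' @ 3: {11,12}
'e' @ 4: {3,4,6,8,13}  [accepting]
final: {3,4,6,8,13}; accept 3 in set

Answer: ACCEPT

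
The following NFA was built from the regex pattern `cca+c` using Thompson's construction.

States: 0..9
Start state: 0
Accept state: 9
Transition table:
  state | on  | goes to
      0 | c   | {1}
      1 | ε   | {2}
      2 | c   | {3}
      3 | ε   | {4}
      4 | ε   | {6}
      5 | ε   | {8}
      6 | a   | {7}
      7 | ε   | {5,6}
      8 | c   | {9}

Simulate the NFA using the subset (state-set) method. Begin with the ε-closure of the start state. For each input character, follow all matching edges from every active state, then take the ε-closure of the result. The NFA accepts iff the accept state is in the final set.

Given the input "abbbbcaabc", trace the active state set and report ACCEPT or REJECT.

initial (ε-close {0}): {0}
'a' @ 1: {}  — no active states
rest 'bbbbcaabc' ignored (set empty)
after full input: {}  (accept=9 not in)

Answer: REJECT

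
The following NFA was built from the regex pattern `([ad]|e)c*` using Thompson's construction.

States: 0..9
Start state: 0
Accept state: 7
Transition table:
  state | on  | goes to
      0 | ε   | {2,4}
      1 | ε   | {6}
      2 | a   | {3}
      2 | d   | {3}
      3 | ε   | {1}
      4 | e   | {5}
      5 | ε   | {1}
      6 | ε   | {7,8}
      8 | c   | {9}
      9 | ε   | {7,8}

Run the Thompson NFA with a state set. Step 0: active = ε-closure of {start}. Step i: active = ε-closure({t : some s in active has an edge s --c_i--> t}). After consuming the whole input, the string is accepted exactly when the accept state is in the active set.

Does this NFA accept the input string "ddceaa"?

Answer: REJECT

Trace:
S₀ = ε-closure({0}) = {0,2,4}
'd' @ 1: {1,3,6,7,8}  (accept∈set)
'd' @ 2: {}  — no active states
rest 'ceaa' ignored (set empty)
end set {} — state 7 not in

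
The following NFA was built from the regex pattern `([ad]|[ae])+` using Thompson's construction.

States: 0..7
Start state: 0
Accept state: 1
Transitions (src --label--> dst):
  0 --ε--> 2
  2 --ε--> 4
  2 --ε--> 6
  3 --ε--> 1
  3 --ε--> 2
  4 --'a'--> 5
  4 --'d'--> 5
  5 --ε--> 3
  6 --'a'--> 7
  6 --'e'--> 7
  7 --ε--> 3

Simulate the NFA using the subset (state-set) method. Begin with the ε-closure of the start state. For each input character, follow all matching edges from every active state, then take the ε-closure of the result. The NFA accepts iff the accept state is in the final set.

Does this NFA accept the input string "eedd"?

Answer: ACCEPT

Derivation:
start: ε-closure({0}) = {0,2,4,6}
'e' @ 1: {1,2,3,4,6,7}  (accept∈set)
'e' @ 2: {1,2,3,4,6,7}  (accept∈set)
'd' @ 3: {1,2,3,4,5,6}  (accept∈set)
'd' @ 4: {1,2,3,4,5,6}  (accept∈set)
after full input: {1,2,3,4,5,6}  (accept=1 in)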